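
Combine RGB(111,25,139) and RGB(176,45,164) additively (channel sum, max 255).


Additive: each channel = min(255, C₁+C₂)
R: 111+176 = 287 → 255
G: 25+45 = 70 → 70
B: 139+164 = 303 → 255
= RGB(255, 70, 255)


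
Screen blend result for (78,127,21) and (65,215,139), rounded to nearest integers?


Screen: C = 255 - (255-A)×(255-B)/255, rounded to nearest integer
R: 255 - (255-78)×(255-65)/255 = 255 - 33630/255 ≈ 255 - 131.882 = 123.118 → 123
G: 255 - (255-127)×(255-215)/255 = 255 - 5120/255 ≈ 255 - 20.078 = 234.922 → 235
B: 255 - (255-21)×(255-139)/255 = 255 - 27144/255 ≈ 255 - 106.447 = 148.553 → 149
= RGB(123, 235, 149)


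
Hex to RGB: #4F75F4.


4F → 79 (R)
75 → 117 (G)
F4 → 244 (B)
= RGB(79, 117, 244)


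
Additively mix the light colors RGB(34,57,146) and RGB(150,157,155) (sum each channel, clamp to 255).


Additive: each channel = min(255, C₁+C₂)
R: 34+150 = 184 → 184
G: 57+157 = 214 → 214
B: 146+155 = 301 → 255
= RGB(184, 214, 255)


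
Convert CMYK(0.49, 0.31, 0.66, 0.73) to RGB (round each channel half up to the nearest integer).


R = 255 × (1-C) × (1-K) = 255 × 0.51 × 0.27 = 35.1135 → 35
G = 255 × (1-M) × (1-K) = 255 × 0.69 × 0.27 = 47.5065 → 48
B = 255 × (1-Y) × (1-K) = 255 × 0.34 × 0.27 = 23.409 → 23
= RGB(35, 48, 23)


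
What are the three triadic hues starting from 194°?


Triadic: equally spaced at 120° intervals
H1 = 194°
H2 = (194 + 120) mod 360 = 314°
H3 = (194 + 240) mod 360 = 74°
Triadic = 194°, 314°, 74°


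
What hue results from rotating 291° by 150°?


New hue = (H + rotation) mod 360
New hue = (291 + 150) mod 360
= 441 mod 360
= 81°


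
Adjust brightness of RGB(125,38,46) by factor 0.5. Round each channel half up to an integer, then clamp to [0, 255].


Multiply each channel by 0.5, round half up, clamp to [0, 255]
R: 125×0.5 = 62.5 → round → 63
G: 38×0.5 = 19
B: 46×0.5 = 23
= RGB(63, 19, 23)


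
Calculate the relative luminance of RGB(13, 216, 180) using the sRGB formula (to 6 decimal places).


Linearize each channel (sRGB transfer function): c = v/255; c_lin = c/12.92 if c ≤ 0.04045, else ((c+0.055)/1.055)^2.4
  R: 13/255 ≈ 0.050980 > 0.04045 → ((0.050980+0.055)/1.055)^2.4 ≈ 0.004025
  G: 216/255 ≈ 0.847059 > 0.04045 → ((0.847059+0.055)/1.055)^2.4 ≈ 0.686685
  B: 180/255 ≈ 0.705882 > 0.04045 → ((0.705882+0.055)/1.055)^2.4 ≈ 0.456411
R_lin = 0.004025, G_lin = 0.686685, B_lin = 0.456411
L = 0.2126×R + 0.7152×G + 0.0722×B
L = 0.2126×0.004025 + 0.7152×0.686685 + 0.0722×0.456411
L ≈ 0.524926


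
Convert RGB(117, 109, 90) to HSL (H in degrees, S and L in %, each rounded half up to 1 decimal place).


Normalize: R'=117/255≈0.4588, G'=109/255≈0.4275, B'=90/255≈0.3529
Max=117/255, Min=90/255, Δ=Max-Min=27/255
L = (Max+Min)/2 = (117+90)/510 = 207/510 = 0.40588… → L = 40.6%
L ≤ 0.5 → S = Δ/(Max+Min) = 27/(117+90) = 27/207 = 0.13043… → S = 13.0%
(the 1/255 factors cancel in S and H, so raw channel differences can be used)
Max is R' → H = 60 × (((G-B)/Δ) mod 6) = 60 × (((109-90)/27) mod 6)
  19/27 = 0.7037…
  H = 60 × 0.7037… = 42.222…° → H = 42.2°
= HSL(42.2°, 13.0%, 40.6%)


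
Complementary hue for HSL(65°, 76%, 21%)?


Complement = opposite side of color wheel = hue + 180°
H' = (65 + 180) mod 360 = 245°
S and L unchanged.
= HSL(245°, 76%, 21%)


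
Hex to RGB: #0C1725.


0C → 12 (R)
17 → 23 (G)
25 → 37 (B)
= RGB(12, 23, 37)


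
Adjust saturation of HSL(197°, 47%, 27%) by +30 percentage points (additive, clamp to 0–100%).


Original S = 47%
Adjustment = +30 percentage points
New S = 47 + (30) = 77
Clamp to [0, 100] → 77
= HSL(197°, 77%, 27%)


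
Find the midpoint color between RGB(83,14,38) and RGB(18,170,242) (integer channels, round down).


Midpoint: each channel = ⌊(C₁+C₂)/2⌋
R: ⌊(83+18)/2⌋ = 50
G: ⌊(14+170)/2⌋ = 92
B: ⌊(38+242)/2⌋ = 140
= RGB(50, 92, 140)


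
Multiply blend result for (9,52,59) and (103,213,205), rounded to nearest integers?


Multiply: C = A×B/255, rounded to nearest integer
R: 9×103/255 = 927/255 ≈ 3.635 → 4
G: 52×213/255 = 11076/255 ≈ 43.435 → 43
B: 59×205/255 = 12095/255 ≈ 47.431 → 47
= RGB(4, 43, 47)


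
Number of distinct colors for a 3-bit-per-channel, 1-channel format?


Total bits = 3 bits/channel × 1 channels = 3 bits
Distinct colors = 2^3
= 8 colors


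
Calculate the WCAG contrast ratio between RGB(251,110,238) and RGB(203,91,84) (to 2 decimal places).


Linearize each sRGB channel c=v/255: c/12.92 if c ≤ 0.04045 else ((c+0.055)/1.055)^2.4
L = 0.2126×R_lin + 0.7152×G_lin + 0.0722×B_lin
Color 1 (251,110,238):
  R=251: 251/255≈0.9843 > 0.04045 → ((0.9843+0.055)/1.055)^2.4 ≈ 0.96469
  G=110: 110/255≈0.4314 > 0.04045 → ((0.4314+0.055)/1.055)^2.4 ≈ 0.15593
  B=238: 238/255≈0.9333 > 0.04045 → ((0.9333+0.055)/1.055)^2.4 ≈ 0.85499
  L1 = 0.2126×0.96469 + 0.7152×0.15593 + 0.0722×0.85499 ≈ 0.37834
Color 2 (203,91,84):
  R=203: 203/255≈0.7961 > 0.04045 → ((0.7961+0.055)/1.055)^2.4 ≈ 0.59720
  G=91: 91/255≈0.3569 > 0.04045 → ((0.3569+0.055)/1.055)^2.4 ≈ 0.10462
  B=84: 84/255≈0.3294 > 0.04045 → ((0.3294+0.055)/1.055)^2.4 ≈ 0.08866
  L2 = 0.2126×0.59720 + 0.7152×0.10462 + 0.0722×0.08866 ≈ 0.20819
Lighter = 0.37834, Darker = 0.20819
Ratio = (L_lighter + 0.05) / (L_darker + 0.05)
Ratio = (0.37834 + 0.05) / (0.20819 + 0.05) = 0.42834 / 0.25819 ≈ 1.6590
Ratio ≈ 1.66:1


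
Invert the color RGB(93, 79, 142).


Invert: (255-R, 255-G, 255-B)
R: 255-93 = 162
G: 255-79 = 176
B: 255-142 = 113
= RGB(162, 176, 113)


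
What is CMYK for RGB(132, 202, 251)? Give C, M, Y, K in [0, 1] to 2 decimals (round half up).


R'=132/255≈0.5176, G'=202/255≈0.7922, B'=251/255≈0.9843
K = 1 - max(R',G',B') = 1 - 251/255 = 4/255 = 0.01568… → 0.02
(1-R'-K)/(1-K) simplifies to (max-R)/max with max = 251:
C = (251-132)/251 = 119/251 = 0.47410… → 0.47
M = (251-202)/251 = 49/251 = 0.19521… → 0.20
Y = (251-251)/251 = 0/251 = 0 → 0.00
= CMYK(0.47, 0.20, 0.00, 0.02)


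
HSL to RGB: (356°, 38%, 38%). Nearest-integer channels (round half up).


H=356°, S=0.38, L=0.38
C = (1-|2L-1|)×S = (1-|-0.24|)×0.38 = 0.2888
H' = H/60 = 356/60 ≈ 5.9333; X = C×(1-|H' mod 2 - 1|) ≈ 0.0193
m = L - C/2 = 0.38 - 0.1444 = 0.2356
Sector ⌊H'⌋ = 5 → (R',G',B') = (0.2888, 0.0, ≈0.0193)
RGB = ((R'+m)×255, (G'+m)×255, (B'+m)×255) = (133.722, 60.078, 64.9876)
Round half up → RGB(134, 60, 65)


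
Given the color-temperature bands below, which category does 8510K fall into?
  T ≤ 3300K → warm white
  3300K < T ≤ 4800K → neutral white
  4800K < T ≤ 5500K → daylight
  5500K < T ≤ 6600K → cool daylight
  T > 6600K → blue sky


Temperature: 8510K
8510K > 6600K → blue sky
Classification: blue sky


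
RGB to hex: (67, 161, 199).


R = 67 → 43 (hex)
G = 161 → A1 (hex)
B = 199 → C7 (hex)
Hex = #43A1C7


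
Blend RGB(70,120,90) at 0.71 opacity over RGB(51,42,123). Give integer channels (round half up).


C = α×F + (1-α)×B, with 1-α = 0.29
R: 0.71×70 + 0.29×51 = 49.70 + 14.79 = 64.49 → 64
G: 0.71×120 + 0.29×42 = 85.20 + 12.18 = 97.38 → 97
B: 0.71×90 + 0.29×123 = 63.90 + 35.67 = 99.57 → 100
= RGB(64, 97, 100)


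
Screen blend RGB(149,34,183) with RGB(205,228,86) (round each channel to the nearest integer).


Screen: C = 255 - (255-A)×(255-B)/255, rounded to nearest integer
R: 255 - (255-149)×(255-205)/255 = 255 - 5300/255 ≈ 255 - 20.784 = 234.216 → 234
G: 255 - (255-34)×(255-228)/255 = 255 - 5967/255 ≈ 255 - 23.400 = 231.600 → 232
B: 255 - (255-183)×(255-86)/255 = 255 - 12168/255 ≈ 255 - 47.718 = 207.282 → 207
= RGB(234, 232, 207)


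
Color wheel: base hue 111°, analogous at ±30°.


Base hue: 111°
Left analog: (111 - 30) mod 360 = 81°
Right analog: (111 + 30) mod 360 = 141°
Analogous hues = 81° and 141°


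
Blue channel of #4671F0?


Color: #4671F0
R = 46 = 70
G = 71 = 113
B = F0 = 240
Blue = 240


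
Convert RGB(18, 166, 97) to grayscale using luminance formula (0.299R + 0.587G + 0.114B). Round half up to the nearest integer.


Gray = 0.299×R + 0.587×G + 0.114×B
Gray = 0.299×18 + 0.587×166 + 0.114×97
Gray = 5.382 + 97.442 + 11.058
Gray = 113.882 → round half up → 114
Gray = 114


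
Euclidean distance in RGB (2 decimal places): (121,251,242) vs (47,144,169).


d = √[(R₁-R₂)² + (G₁-G₂)² + (B₁-B₂)²]
d = √[(121-47)² + (251-144)² + (242-169)²]
d = √[5476 + 11449 + 5329]
d = √22254
d ≈ 149.18


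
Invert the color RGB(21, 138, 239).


Invert: (255-R, 255-G, 255-B)
R: 255-21 = 234
G: 255-138 = 117
B: 255-239 = 16
= RGB(234, 117, 16)


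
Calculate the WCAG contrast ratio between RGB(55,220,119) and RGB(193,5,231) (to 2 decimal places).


Linearize each sRGB channel c=v/255: c/12.92 if c ≤ 0.04045 else ((c+0.055)/1.055)^2.4
L = 0.2126×R_lin + 0.7152×G_lin + 0.0722×B_lin
Color 1 (55,220,119):
  R=55: 55/255≈0.2157 > 0.04045 → ((0.2157+0.055)/1.055)^2.4 ≈ 0.03820
  G=220: 220/255≈0.8627 > 0.04045 → ((0.8627+0.055)/1.055)^2.4 ≈ 0.71569
  B=119: 119/255≈0.4667 > 0.04045 → ((0.4667+0.055)/1.055)^2.4 ≈ 0.18447
  L1 = 0.2126×0.03820 + 0.7152×0.71569 + 0.0722×0.18447 ≈ 0.53331
Color 2 (193,5,231):
  R=193: 193/255≈0.7569 > 0.04045 → ((0.7569+0.055)/1.055)^2.4 ≈ 0.53328
  G=5: 5/255≈0.0196 ≤ 0.04045 → 0.0196/12.92 ≈ 0.00152
  B=231: 231/255≈0.9059 > 0.04045 → ((0.9059+0.055)/1.055)^2.4 ≈ 0.79910
  L2 = 0.2126×0.53328 + 0.7152×0.00152 + 0.0722×0.79910 ≈ 0.17216
Lighter = 0.53331, Darker = 0.17216
Ratio = (L_lighter + 0.05) / (L_darker + 0.05)
Ratio = (0.53331 + 0.05) / (0.17216 + 0.05) = 0.58331 / 0.22216 ≈ 2.6257
Ratio ≈ 2.63:1


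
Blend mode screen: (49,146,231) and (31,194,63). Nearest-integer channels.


Screen: C = 255 - (255-A)×(255-B)/255, rounded to nearest integer
R: 255 - (255-49)×(255-31)/255 = 255 - 46144/255 ≈ 255 - 180.957 = 74.043 → 74
G: 255 - (255-146)×(255-194)/255 = 255 - 6649/255 ≈ 255 - 26.075 = 228.925 → 229
B: 255 - (255-231)×(255-63)/255 = 255 - 4608/255 ≈ 255 - 18.071 = 236.929 → 237
= RGB(74, 229, 237)


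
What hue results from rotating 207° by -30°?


New hue = (H + rotation) mod 360
New hue = (207 -30) mod 360
= 177 mod 360
= 177°


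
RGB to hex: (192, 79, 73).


R = 192 → C0 (hex)
G = 79 → 4F (hex)
B = 73 → 49 (hex)
Hex = #C04F49


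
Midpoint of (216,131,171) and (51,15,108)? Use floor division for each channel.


Midpoint: each channel = ⌊(C₁+C₂)/2⌋
R: ⌊(216+51)/2⌋ = 133
G: ⌊(131+15)/2⌋ = 73
B: ⌊(171+108)/2⌋ = 139
= RGB(133, 73, 139)


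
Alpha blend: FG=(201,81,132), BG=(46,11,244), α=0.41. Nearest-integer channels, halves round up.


C = α×F + (1-α)×B, with 1-α = 0.59
R: 0.41×201 + 0.59×46 = 82.41 + 27.14 = 109.55 → 110
G: 0.41×81 + 0.59×11 = 33.21 + 6.49 = 39.70 → 40
B: 0.41×132 + 0.59×244 = 54.12 + 143.96 = 198.08 → 198
= RGB(110, 40, 198)


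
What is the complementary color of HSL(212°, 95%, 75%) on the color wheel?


Complement = opposite side of color wheel = hue + 180°
H' = (212 + 180) mod 360 = 32°
S and L unchanged.
= HSL(32°, 95%, 75%)


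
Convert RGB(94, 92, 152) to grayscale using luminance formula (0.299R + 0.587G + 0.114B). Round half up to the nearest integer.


Gray = 0.299×R + 0.587×G + 0.114×B
Gray = 0.299×94 + 0.587×92 + 0.114×152
Gray = 28.106 + 54.004 + 17.328
Gray = 99.438 → round half up → 99
Gray = 99


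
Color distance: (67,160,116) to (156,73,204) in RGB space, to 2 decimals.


d = √[(R₁-R₂)² + (G₁-G₂)² + (B₁-B₂)²]
d = √[(67-156)² + (160-73)² + (116-204)²]
d = √[7921 + 7569 + 7744]
d = √23234
d ≈ 152.43


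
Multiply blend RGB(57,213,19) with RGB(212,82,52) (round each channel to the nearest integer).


Multiply: C = A×B/255, rounded to nearest integer
R: 57×212/255 = 12084/255 ≈ 47.388 → 47
G: 213×82/255 = 17466/255 ≈ 68.494 → 68
B: 19×52/255 = 988/255 ≈ 3.875 → 4
= RGB(47, 68, 4)


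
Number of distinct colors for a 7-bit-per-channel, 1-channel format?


Total bits = 7 bits/channel × 1 channels = 7 bits
Distinct colors = 2^7
= 128 colors


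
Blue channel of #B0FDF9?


Color: #B0FDF9
R = B0 = 176
G = FD = 253
B = F9 = 249
Blue = 249


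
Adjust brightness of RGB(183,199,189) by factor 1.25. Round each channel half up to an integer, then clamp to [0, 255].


Multiply each channel by 1.25, round half up, clamp to [0, 255]
R: 183×1.25 = 228.75 → round → 229
G: 199×1.25 = 248.75 → round → 249
B: 189×1.25 = 236.25 → round → 236
= RGB(229, 249, 236)


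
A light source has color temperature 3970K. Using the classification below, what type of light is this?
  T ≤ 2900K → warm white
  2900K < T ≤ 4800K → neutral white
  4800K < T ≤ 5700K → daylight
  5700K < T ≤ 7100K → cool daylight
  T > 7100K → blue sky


Temperature: 3970K
2900K < 3970K ≤ 4800K → neutral white
Classification: neutral white


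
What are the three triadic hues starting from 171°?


Triadic: equally spaced at 120° intervals
H1 = 171°
H2 = (171 + 120) mod 360 = 291°
H3 = (171 + 240) mod 360 = 51°
Triadic = 171°, 291°, 51°


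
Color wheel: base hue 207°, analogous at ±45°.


Base hue: 207°
Left analog: (207 - 45) mod 360 = 162°
Right analog: (207 + 45) mod 360 = 252°
Analogous hues = 162° and 252°


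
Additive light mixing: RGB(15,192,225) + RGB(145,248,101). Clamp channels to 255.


Additive: each channel = min(255, C₁+C₂)
R: 15+145 = 160 → 160
G: 192+248 = 440 → 255
B: 225+101 = 326 → 255
= RGB(160, 255, 255)


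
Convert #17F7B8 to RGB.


17 → 23 (R)
F7 → 247 (G)
B8 → 184 (B)
= RGB(23, 247, 184)


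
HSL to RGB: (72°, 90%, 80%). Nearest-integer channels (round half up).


H=72°, S=0.90, L=0.80
C = (1-|2L-1|)×S = (1-|0.60|)×0.90 = 0.36
H' = H/60 = 72/60 ≈ 1.2000; X = C×(1-|H' mod 2 - 1|) = 0.288
m = L - C/2 = 0.80 - 0.18 = 0.62
Sector ⌊H'⌋ = 1 → (R',G',B') = (0.288, 0.36, 0.0)
RGB = ((R'+m)×255, (G'+m)×255, (B'+m)×255) = (231.54, 249.9, 158.1)
Round half up → RGB(232, 250, 158)


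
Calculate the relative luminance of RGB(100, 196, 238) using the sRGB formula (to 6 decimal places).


Linearize each channel (sRGB transfer function): c = v/255; c_lin = c/12.92 if c ≤ 0.04045, else ((c+0.055)/1.055)^2.4
  R: 100/255 ≈ 0.392157 > 0.04045 → ((0.392157+0.055)/1.055)^2.4 ≈ 0.127438
  G: 196/255 ≈ 0.768627 > 0.04045 → ((0.768627+0.055)/1.055)^2.4 ≈ 0.552011
  B: 238/255 ≈ 0.933333 > 0.04045 → ((0.933333+0.055)/1.055)^2.4 ≈ 0.854993
R_lin = 0.127438, G_lin = 0.552011, B_lin = 0.854993
L = 0.2126×R + 0.7152×G + 0.0722×B
L = 0.2126×0.127438 + 0.7152×0.552011 + 0.0722×0.854993
L ≈ 0.483622


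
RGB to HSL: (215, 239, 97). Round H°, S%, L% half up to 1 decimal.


Normalize: R'=215/255≈0.8431, G'=239/255≈0.9373, B'=97/255≈0.3804
Max=239/255, Min=97/255, Δ=Max-Min=142/255
L = (Max+Min)/2 = (239+97)/510 = 336/510 = 0.65882… → L = 65.9%
L > 0.5 → S = Δ/(2-Max-Min) = 142/(510-239-97) = 142/174 = 0.81609… → S = 81.6%
(the 1/255 factors cancel in S and H, so raw channel differences can be used)
Max is G' → H = 60 × ((B-R)/Δ + 2) = 60 × ((97-215)/142 + 2)
  -118/142 + 2 = -0.8309… + 2 = 1.1690…
  H = 60 × 1.1690… = 70.140…° → H = 70.1°
= HSL(70.1°, 81.6%, 65.9%)


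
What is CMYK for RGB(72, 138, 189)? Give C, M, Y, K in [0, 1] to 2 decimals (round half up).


R'=72/255≈0.2824, G'=138/255≈0.5412, B'=189/255≈0.7412
K = 1 - max(R',G',B') = 1 - 189/255 = 66/255 = 0.25882… → 0.26
(1-R'-K)/(1-K) simplifies to (max-R)/max with max = 189:
C = (189-72)/189 = 117/189 = 0.61904… → 0.62
M = (189-138)/189 = 51/189 = 0.26984… → 0.27
Y = (189-189)/189 = 0/189 = 0 → 0.00
= CMYK(0.62, 0.27, 0.00, 0.26)


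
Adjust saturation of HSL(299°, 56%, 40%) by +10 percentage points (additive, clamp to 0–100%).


Original S = 56%
Adjustment = +10 percentage points
New S = 56 + (10) = 66
Clamp to [0, 100] → 66
= HSL(299°, 66%, 40%)


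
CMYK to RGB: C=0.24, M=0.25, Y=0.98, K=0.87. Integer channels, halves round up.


R = 255 × (1-C) × (1-K) = 255 × 0.76 × 0.13 = 25.194 → 25
G = 255 × (1-M) × (1-K) = 255 × 0.75 × 0.13 = 24.8625 → 25
B = 255 × (1-Y) × (1-K) = 255 × 0.02 × 0.13 = 0.663 → 1
= RGB(25, 25, 1)


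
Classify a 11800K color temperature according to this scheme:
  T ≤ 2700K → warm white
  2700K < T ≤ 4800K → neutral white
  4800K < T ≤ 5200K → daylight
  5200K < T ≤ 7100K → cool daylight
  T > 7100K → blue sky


Temperature: 11800K
11800K > 7100K → blue sky
Classification: blue sky


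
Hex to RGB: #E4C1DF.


E4 → 228 (R)
C1 → 193 (G)
DF → 223 (B)
= RGB(228, 193, 223)


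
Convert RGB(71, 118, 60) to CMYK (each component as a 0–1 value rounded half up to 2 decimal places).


R'=71/255≈0.2784, G'=118/255≈0.4627, B'=60/255≈0.2353
K = 1 - max(R',G',B') = 1 - 118/255 = 137/255 = 0.53725… → 0.54
(1-R'-K)/(1-K) simplifies to (max-R)/max with max = 118:
C = (118-71)/118 = 47/118 = 0.39830… → 0.40
M = (118-118)/118 = 0/118 = 0 → 0.00
Y = (118-60)/118 = 58/118 = 0.49152… → 0.49
= CMYK(0.40, 0.00, 0.49, 0.54)


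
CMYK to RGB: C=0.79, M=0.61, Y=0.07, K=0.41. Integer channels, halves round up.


R = 255 × (1-C) × (1-K) = 255 × 0.21 × 0.59 = 31.5945 → 32
G = 255 × (1-M) × (1-K) = 255 × 0.39 × 0.59 = 58.6755 → 59
B = 255 × (1-Y) × (1-K) = 255 × 0.93 × 0.59 = 139.9185 → 140
= RGB(32, 59, 140)


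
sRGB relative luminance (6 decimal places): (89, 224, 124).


Linearize each channel (sRGB transfer function): c = v/255; c_lin = c/12.92 if c ≤ 0.04045, else ((c+0.055)/1.055)^2.4
  R: 89/255 ≈ 0.349020 > 0.04045 → ((0.349020+0.055)/1.055)^2.4 ≈ 0.099899
  G: 224/255 ≈ 0.878431 > 0.04045 → ((0.878431+0.055)/1.055)^2.4 ≈ 0.745404
  B: 124/255 ≈ 0.486275 > 0.04045 → ((0.486275+0.055)/1.055)^2.4 ≈ 0.201556
R_lin = 0.099899, G_lin = 0.745404, B_lin = 0.201556
L = 0.2126×R + 0.7152×G + 0.0722×B
L = 0.2126×0.099899 + 0.7152×0.745404 + 0.0722×0.201556
L ≈ 0.568904


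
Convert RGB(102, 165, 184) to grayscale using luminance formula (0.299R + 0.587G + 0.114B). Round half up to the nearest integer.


Gray = 0.299×R + 0.587×G + 0.114×B
Gray = 0.299×102 + 0.587×165 + 0.114×184
Gray = 30.498 + 96.855 + 20.976
Gray = 148.329 → round half up → 148
Gray = 148


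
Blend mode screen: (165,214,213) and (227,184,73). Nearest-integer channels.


Screen: C = 255 - (255-A)×(255-B)/255, rounded to nearest integer
R: 255 - (255-165)×(255-227)/255 = 255 - 2520/255 ≈ 255 - 9.882 = 245.118 → 245
G: 255 - (255-214)×(255-184)/255 = 255 - 2911/255 ≈ 255 - 11.416 = 243.584 → 244
B: 255 - (255-213)×(255-73)/255 = 255 - 7644/255 ≈ 255 - 29.976 = 225.024 → 225
= RGB(245, 244, 225)


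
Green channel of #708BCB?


Color: #708BCB
R = 70 = 112
G = 8B = 139
B = CB = 203
Green = 139


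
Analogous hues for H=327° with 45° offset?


Base hue: 327°
Left analog: (327 - 45) mod 360 = 282°
Right analog: (327 + 45) mod 360 = 12°
Analogous hues = 282° and 12°


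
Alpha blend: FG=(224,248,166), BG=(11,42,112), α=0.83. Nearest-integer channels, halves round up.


C = α×F + (1-α)×B, with 1-α = 0.17
R: 0.83×224 + 0.17×11 = 185.92 + 1.87 = 187.79 → 188
G: 0.83×248 + 0.17×42 = 205.84 + 7.14 = 212.98 → 213
B: 0.83×166 + 0.17×112 = 137.78 + 19.04 = 156.82 → 157
= RGB(188, 213, 157)


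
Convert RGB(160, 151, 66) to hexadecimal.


R = 160 → A0 (hex)
G = 151 → 97 (hex)
B = 66 → 42 (hex)
Hex = #A09742


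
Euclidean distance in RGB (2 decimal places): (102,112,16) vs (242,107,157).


d = √[(R₁-R₂)² + (G₁-G₂)² + (B₁-B₂)²]
d = √[(102-242)² + (112-107)² + (16-157)²]
d = √[19600 + 25 + 19881]
d = √39506
d ≈ 198.76


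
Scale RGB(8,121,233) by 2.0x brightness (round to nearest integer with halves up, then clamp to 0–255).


Multiply each channel by 2.0, round half up, clamp to [0, 255]
R: 8×2.0 = 16
G: 121×2.0 = 242
B: 233×2.0 = 466 → clamp → 255
= RGB(16, 242, 255)


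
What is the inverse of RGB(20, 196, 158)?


Invert: (255-R, 255-G, 255-B)
R: 255-20 = 235
G: 255-196 = 59
B: 255-158 = 97
= RGB(235, 59, 97)


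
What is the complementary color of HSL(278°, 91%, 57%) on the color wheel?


Complement = opposite side of color wheel = hue + 180°
H' = (278 + 180) mod 360 = 98°
S and L unchanged.
= HSL(98°, 91%, 57%)


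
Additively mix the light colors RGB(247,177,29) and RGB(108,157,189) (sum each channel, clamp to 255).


Additive: each channel = min(255, C₁+C₂)
R: 247+108 = 355 → 255
G: 177+157 = 334 → 255
B: 29+189 = 218 → 218
= RGB(255, 255, 218)


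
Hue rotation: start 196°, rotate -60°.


New hue = (H + rotation) mod 360
New hue = (196 -60) mod 360
= 136 mod 360
= 136°


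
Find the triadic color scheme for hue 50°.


Triadic: equally spaced at 120° intervals
H1 = 50°
H2 = (50 + 120) mod 360 = 170°
H3 = (50 + 240) mod 360 = 290°
Triadic = 50°, 170°, 290°


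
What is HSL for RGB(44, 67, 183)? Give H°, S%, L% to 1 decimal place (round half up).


Normalize: R'=44/255≈0.1725, G'=67/255≈0.2627, B'=183/255≈0.7176
Max=183/255, Min=44/255, Δ=Max-Min=139/255
L = (Max+Min)/2 = (183+44)/510 = 227/510 = 0.44509… → L = 44.5%
L ≤ 0.5 → S = Δ/(Max+Min) = 139/(183+44) = 139/227 = 0.61233… → S = 61.2%
(the 1/255 factors cancel in S and H, so raw channel differences can be used)
Max is B' → H = 60 × ((R-G)/Δ + 4) = 60 × ((44-67)/139 + 4)
  -23/139 + 4 = -0.1654… + 4 = 3.8345…
  H = 60 × 3.8345… = 230.071…° → H = 230.1°
= HSL(230.1°, 61.2%, 44.5%)


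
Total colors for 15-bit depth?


Colors = 2^bits = 2^15
= 32,768 colors


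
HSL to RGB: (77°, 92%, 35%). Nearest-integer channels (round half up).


H=77°, S=0.92, L=0.35
C = (1-|2L-1|)×S = (1-|-0.30|)×0.92 = 0.644
H' = H/60 = 77/60 ≈ 1.2833; X = C×(1-|H' mod 2 - 1|) ≈ 0.4615
m = L - C/2 = 0.35 - 0.322 = 0.028
Sector ⌊H'⌋ = 1 → (R',G',B') = (≈0.4615, 0.644, 0.0)
RGB = ((R'+m)×255, (G'+m)×255, (B'+m)×255) = (124.831, 171.36, 7.14)
Round half up → RGB(125, 171, 7)


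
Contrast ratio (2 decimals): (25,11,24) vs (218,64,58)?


Linearize each sRGB channel c=v/255: c/12.92 if c ≤ 0.04045 else ((c+0.055)/1.055)^2.4
L = 0.2126×R_lin + 0.7152×G_lin + 0.0722×B_lin
Color 1 (25,11,24):
  R=25: 25/255≈0.0980 > 0.04045 → ((0.0980+0.055)/1.055)^2.4 ≈ 0.00972
  G=11: 11/255≈0.0431 > 0.04045 → ((0.0431+0.055)/1.055)^2.4 ≈ 0.00335
  B=24: 24/255≈0.0941 > 0.04045 → ((0.0941+0.055)/1.055)^2.4 ≈ 0.00913
  L1 = 0.2126×0.00972 + 0.7152×0.00335 + 0.0722×0.00913 ≈ 0.00512
Color 2 (218,64,58):
  R=218: 218/255≈0.8549 > 0.04045 → ((0.8549+0.055)/1.055)^2.4 ≈ 0.70110
  G=64: 64/255≈0.2510 > 0.04045 → ((0.2510+0.055)/1.055)^2.4 ≈ 0.05127
  B=58: 58/255≈0.2275 > 0.04045 → ((0.2275+0.055)/1.055)^2.4 ≈ 0.04231
  L2 = 0.2126×0.70110 + 0.7152×0.05127 + 0.0722×0.04231 ≈ 0.18878
Lighter = 0.18878, Darker = 0.00512
Ratio = (L_lighter + 0.05) / (L_darker + 0.05)
Ratio = (0.18878 + 0.05) / (0.00512 + 0.05) = 0.23878 / 0.05512 ≈ 4.3320
Ratio ≈ 4.33:1


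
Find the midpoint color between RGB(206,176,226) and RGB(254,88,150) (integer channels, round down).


Midpoint: each channel = ⌊(C₁+C₂)/2⌋
R: ⌊(206+254)/2⌋ = 230
G: ⌊(176+88)/2⌋ = 132
B: ⌊(226+150)/2⌋ = 188
= RGB(230, 132, 188)


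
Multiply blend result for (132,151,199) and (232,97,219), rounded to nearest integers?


Multiply: C = A×B/255, rounded to nearest integer
R: 132×232/255 = 30624/255 ≈ 120.094 → 120
G: 151×97/255 = 14647/255 ≈ 57.439 → 57
B: 199×219/255 = 43581/255 ≈ 170.906 → 171
= RGB(120, 57, 171)


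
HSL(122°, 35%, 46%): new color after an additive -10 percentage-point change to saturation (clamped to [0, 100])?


Original S = 35%
Adjustment = -10 percentage points
New S = 35 + (-10) = 25
Clamp to [0, 100] → 25
= HSL(122°, 25%, 46%)


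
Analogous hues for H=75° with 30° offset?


Base hue: 75°
Left analog: (75 - 30) mod 360 = 45°
Right analog: (75 + 30) mod 360 = 105°
Analogous hues = 45° and 105°


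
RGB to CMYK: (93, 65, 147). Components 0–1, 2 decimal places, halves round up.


R'=93/255≈0.3647, G'=65/255≈0.2549, B'=147/255≈0.5765
K = 1 - max(R',G',B') = 1 - 147/255 = 108/255 = 0.42352… → 0.42
(1-R'-K)/(1-K) simplifies to (max-R)/max with max = 147:
C = (147-93)/147 = 54/147 = 0.36734… → 0.37
M = (147-65)/147 = 82/147 = 0.55782… → 0.56
Y = (147-147)/147 = 0/147 = 0 → 0.00
= CMYK(0.37, 0.56, 0.00, 0.42)


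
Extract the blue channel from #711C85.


Color: #711C85
R = 71 = 113
G = 1C = 28
B = 85 = 133
Blue = 133


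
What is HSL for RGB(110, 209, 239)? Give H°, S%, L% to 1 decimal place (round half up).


Normalize: R'=110/255≈0.4314, G'=209/255≈0.8196, B'=239/255≈0.9373
Max=239/255, Min=110/255, Δ=Max-Min=129/255
L = (Max+Min)/2 = (239+110)/510 = 349/510 = 0.68431… → L = 68.4%
L > 0.5 → S = Δ/(2-Max-Min) = 129/(510-239-110) = 129/161 = 0.80124… → S = 80.1%
(the 1/255 factors cancel in S and H, so raw channel differences can be used)
Max is B' → H = 60 × ((R-G)/Δ + 4) = 60 × ((110-209)/129 + 4)
  -99/129 + 4 = -0.7674… + 4 = 3.2325…
  H = 60 × 3.2325… = 193.953…° → H = 194.0°
= HSL(194.0°, 80.1%, 68.4%)


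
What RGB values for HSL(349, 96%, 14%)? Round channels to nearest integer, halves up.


H=349°, S=0.96, L=0.14
C = (1-|2L-1|)×S = (1-|-0.72|)×0.96 = 0.2688
H' = H/60 = 349/60 ≈ 5.8167; X = C×(1-|H' mod 2 - 1|) = 0.04928
m = L - C/2 = 0.14 - 0.1344 = 0.0056
Sector ⌊H'⌋ = 5 → (R',G',B') = (0.2688, 0.0, 0.04928)
RGB = ((R'+m)×255, (G'+m)×255, (B'+m)×255) = (69.972, 1.428, 13.9944)
Round half up → RGB(70, 1, 14)


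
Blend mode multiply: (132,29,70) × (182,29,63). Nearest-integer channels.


Multiply: C = A×B/255, rounded to nearest integer
R: 132×182/255 = 24024/255 ≈ 94.212 → 94
G: 29×29/255 = 841/255 ≈ 3.298 → 3
B: 70×63/255 = 4410/255 ≈ 17.294 → 17
= RGB(94, 3, 17)


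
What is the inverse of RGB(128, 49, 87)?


Invert: (255-R, 255-G, 255-B)
R: 255-128 = 127
G: 255-49 = 206
B: 255-87 = 168
= RGB(127, 206, 168)


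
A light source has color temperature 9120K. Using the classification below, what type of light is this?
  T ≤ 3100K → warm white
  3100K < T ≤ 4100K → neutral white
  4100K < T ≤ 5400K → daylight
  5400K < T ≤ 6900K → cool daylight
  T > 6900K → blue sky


Temperature: 9120K
9120K > 6900K → blue sky
Classification: blue sky


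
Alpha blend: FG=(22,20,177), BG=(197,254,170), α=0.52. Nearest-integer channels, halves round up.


C = α×F + (1-α)×B, with 1-α = 0.48
R: 0.52×22 + 0.48×197 = 11.44 + 94.56 = 106.00 → 106
G: 0.52×20 + 0.48×254 = 10.40 + 121.92 = 132.32 → 132
B: 0.52×177 + 0.48×170 = 92.04 + 81.60 = 173.64 → 174
= RGB(106, 132, 174)


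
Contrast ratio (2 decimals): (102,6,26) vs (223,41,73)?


Linearize each sRGB channel c=v/255: c/12.92 if c ≤ 0.04045 else ((c+0.055)/1.055)^2.4
L = 0.2126×R_lin + 0.7152×G_lin + 0.0722×B_lin
Color 1 (102,6,26):
  R=102: 102/255≈0.4000 > 0.04045 → ((0.4000+0.055)/1.055)^2.4 ≈ 0.13287
  G=6: 6/255≈0.0235 ≤ 0.04045 → 0.0235/12.92 ≈ 0.00182
  B=26: 26/255≈0.1020 > 0.04045 → ((0.1020+0.055)/1.055)^2.4 ≈ 0.01033
  L1 = 0.2126×0.13287 + 0.7152×0.00182 + 0.0722×0.01033 ≈ 0.03030
Color 2 (223,41,73):
  R=223: 223/255≈0.8745 > 0.04045 → ((0.8745+0.055)/1.055)^2.4 ≈ 0.73791
  G=41: 41/255≈0.1608 > 0.04045 → ((0.1608+0.055)/1.055)^2.4 ≈ 0.02217
  B=73: 73/255≈0.2863 > 0.04045 → ((0.2863+0.055)/1.055)^2.4 ≈ 0.06663
  L2 = 0.2126×0.73791 + 0.7152×0.02217 + 0.0722×0.06663 ≈ 0.17755
Lighter = 0.17755, Darker = 0.03030
Ratio = (L_lighter + 0.05) / (L_darker + 0.05)
Ratio = (0.17755 + 0.05) / (0.03030 + 0.05) = 0.22755 / 0.08030 ≈ 2.8339
Ratio ≈ 2.83:1


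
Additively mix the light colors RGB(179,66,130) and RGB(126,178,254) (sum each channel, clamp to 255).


Additive: each channel = min(255, C₁+C₂)
R: 179+126 = 305 → 255
G: 66+178 = 244 → 244
B: 130+254 = 384 → 255
= RGB(255, 244, 255)


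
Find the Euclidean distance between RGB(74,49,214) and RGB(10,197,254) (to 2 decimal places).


d = √[(R₁-R₂)² + (G₁-G₂)² + (B₁-B₂)²]
d = √[(74-10)² + (49-197)² + (214-254)²]
d = √[4096 + 21904 + 1600]
d = √27600
d ≈ 166.13


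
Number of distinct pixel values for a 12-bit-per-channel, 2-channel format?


Total bits = 12 bits/channel × 2 channels = 24 bits
Distinct pixel values = 2^24
= 16,777,216 pixel values


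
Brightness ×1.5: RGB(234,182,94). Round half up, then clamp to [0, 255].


Multiply each channel by 1.5, round half up, clamp to [0, 255]
R: 234×1.5 = 351 → clamp → 255
G: 182×1.5 = 273 → clamp → 255
B: 94×1.5 = 141
= RGB(255, 255, 141)


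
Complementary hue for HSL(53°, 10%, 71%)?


Complement = opposite side of color wheel = hue + 180°
H' = (53 + 180) mod 360 = 233°
S and L unchanged.
= HSL(233°, 10%, 71%)


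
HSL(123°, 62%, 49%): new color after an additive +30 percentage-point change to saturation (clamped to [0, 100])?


Original S = 62%
Adjustment = +30 percentage points
New S = 62 + (30) = 92
Clamp to [0, 100] → 92
= HSL(123°, 92%, 49%)


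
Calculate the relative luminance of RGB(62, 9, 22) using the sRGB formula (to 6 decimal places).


Linearize each channel (sRGB transfer function): c = v/255; c_lin = c/12.92 if c ≤ 0.04045, else ((c+0.055)/1.055)^2.4
  R: 62/255 ≈ 0.243137 > 0.04045 → ((0.243137+0.055)/1.055)^2.4 ≈ 0.048172
  G: 9/255 ≈ 0.035294 ≤ 0.04045 → 0.035294/12.92 ≈ 0.002732
  B: 22/255 ≈ 0.086275 > 0.04045 → ((0.086275+0.055)/1.055)^2.4 ≈ 0.008023
R_lin = 0.048172, G_lin = 0.002732, B_lin = 0.008023
L = 0.2126×R + 0.7152×G + 0.0722×B
L = 0.2126×0.048172 + 0.7152×0.002732 + 0.0722×0.008023
L ≈ 0.012774


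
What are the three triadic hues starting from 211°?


Triadic: equally spaced at 120° intervals
H1 = 211°
H2 = (211 + 120) mod 360 = 331°
H3 = (211 + 240) mod 360 = 91°
Triadic = 211°, 331°, 91°


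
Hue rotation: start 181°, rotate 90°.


New hue = (H + rotation) mod 360
New hue = (181 + 90) mod 360
= 271 mod 360
= 271°


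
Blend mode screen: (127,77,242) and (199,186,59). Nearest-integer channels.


Screen: C = 255 - (255-A)×(255-B)/255, rounded to nearest integer
R: 255 - (255-127)×(255-199)/255 = 255 - 7168/255 ≈ 255 - 28.110 = 226.890 → 227
G: 255 - (255-77)×(255-186)/255 = 255 - 12282/255 ≈ 255 - 48.165 = 206.835 → 207
B: 255 - (255-242)×(255-59)/255 = 255 - 2548/255 ≈ 255 - 9.992 = 245.008 → 245
= RGB(227, 207, 245)


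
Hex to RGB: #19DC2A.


19 → 25 (R)
DC → 220 (G)
2A → 42 (B)
= RGB(25, 220, 42)


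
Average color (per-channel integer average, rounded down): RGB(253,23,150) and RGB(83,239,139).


Midpoint: each channel = ⌊(C₁+C₂)/2⌋
R: ⌊(253+83)/2⌋ = 168
G: ⌊(23+239)/2⌋ = 131
B: ⌊(150+139)/2⌋ = 144
= RGB(168, 131, 144)


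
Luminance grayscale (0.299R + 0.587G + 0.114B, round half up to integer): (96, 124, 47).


Gray = 0.299×R + 0.587×G + 0.114×B
Gray = 0.299×96 + 0.587×124 + 0.114×47
Gray = 28.704 + 72.788 + 5.358
Gray = 106.850 → round half up → 107
Gray = 107


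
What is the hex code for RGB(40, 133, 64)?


R = 40 → 28 (hex)
G = 133 → 85 (hex)
B = 64 → 40 (hex)
Hex = #288540


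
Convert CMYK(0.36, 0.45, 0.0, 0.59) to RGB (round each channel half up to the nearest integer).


R = 255 × (1-C) × (1-K) = 255 × 0.64 × 0.41 = 66.912 → 67
G = 255 × (1-M) × (1-K) = 255 × 0.55 × 0.41 = 57.5025 → 58
B = 255 × (1-Y) × (1-K) = 255 × 1.00 × 0.41 = 104.55 → 105
= RGB(67, 58, 105)


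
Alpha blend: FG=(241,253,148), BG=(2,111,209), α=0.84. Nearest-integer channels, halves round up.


C = α×F + (1-α)×B, with 1-α = 0.16
R: 0.84×241 + 0.16×2 = 202.44 + 0.32 = 202.76 → 203
G: 0.84×253 + 0.16×111 = 212.52 + 17.76 = 230.28 → 230
B: 0.84×148 + 0.16×209 = 124.32 + 33.44 = 157.76 → 158
= RGB(203, 230, 158)


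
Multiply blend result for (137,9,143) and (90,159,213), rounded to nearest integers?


Multiply: C = A×B/255, rounded to nearest integer
R: 137×90/255 = 12330/255 ≈ 48.353 → 48
G: 9×159/255 = 1431/255 ≈ 5.612 → 6
B: 143×213/255 = 30459/255 ≈ 119.447 → 119
= RGB(48, 6, 119)


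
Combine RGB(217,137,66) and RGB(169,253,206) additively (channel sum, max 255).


Additive: each channel = min(255, C₁+C₂)
R: 217+169 = 386 → 255
G: 137+253 = 390 → 255
B: 66+206 = 272 → 255
= RGB(255, 255, 255)


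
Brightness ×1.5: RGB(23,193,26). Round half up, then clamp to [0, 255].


Multiply each channel by 1.5, round half up, clamp to [0, 255]
R: 23×1.5 = 34.5 → round → 35
G: 193×1.5 = 289.5 → round → 290 → clamp → 255
B: 26×1.5 = 39
= RGB(35, 255, 39)


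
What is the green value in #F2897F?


Color: #F2897F
R = F2 = 242
G = 89 = 137
B = 7F = 127
Green = 137


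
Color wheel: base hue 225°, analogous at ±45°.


Base hue: 225°
Left analog: (225 - 45) mod 360 = 180°
Right analog: (225 + 45) mod 360 = 270°
Analogous hues = 180° and 270°


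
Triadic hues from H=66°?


Triadic: equally spaced at 120° intervals
H1 = 66°
H2 = (66 + 120) mod 360 = 186°
H3 = (66 + 240) mod 360 = 306°
Triadic = 66°, 186°, 306°


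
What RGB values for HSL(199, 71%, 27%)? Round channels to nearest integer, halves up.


H=199°, S=0.71, L=0.27
C = (1-|2L-1|)×S = (1-|-0.46|)×0.71 = 0.3834
H' = H/60 = 199/60 ≈ 3.3167; X = C×(1-|H' mod 2 - 1|) = 0.26199
m = L - C/2 = 0.27 - 0.1917 = 0.0783
Sector ⌊H'⌋ = 3 → (R',G',B') = (0.0, 0.26199, 0.3834)
RGB = ((R'+m)×255, (G'+m)×255, (B'+m)×255) = (19.9665, 86.77395, 117.7335)
Round half up → RGB(20, 87, 118)


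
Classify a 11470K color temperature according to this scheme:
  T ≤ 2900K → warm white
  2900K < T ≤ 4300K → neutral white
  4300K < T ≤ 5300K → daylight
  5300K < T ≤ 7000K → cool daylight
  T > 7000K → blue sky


Temperature: 11470K
11470K > 7000K → blue sky
Classification: blue sky


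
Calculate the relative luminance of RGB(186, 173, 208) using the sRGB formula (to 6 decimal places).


Linearize each channel (sRGB transfer function): c = v/255; c_lin = c/12.92 if c ≤ 0.04045, else ((c+0.055)/1.055)^2.4
  R: 186/255 ≈ 0.729412 > 0.04045 → ((0.729412+0.055)/1.055)^2.4 ≈ 0.491021
  G: 173/255 ≈ 0.678431 > 0.04045 → ((0.678431+0.055)/1.055)^2.4 ≈ 0.417885
  B: 208/255 ≈ 0.815686 > 0.04045 → ((0.815686+0.055)/1.055)^2.4 ≈ 0.630757
R_lin = 0.491021, G_lin = 0.417885, B_lin = 0.630757
L = 0.2126×R + 0.7152×G + 0.0722×B
L = 0.2126×0.491021 + 0.7152×0.417885 + 0.0722×0.630757
L ≈ 0.448803


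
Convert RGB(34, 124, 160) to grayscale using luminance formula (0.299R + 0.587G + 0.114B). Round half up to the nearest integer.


Gray = 0.299×R + 0.587×G + 0.114×B
Gray = 0.299×34 + 0.587×124 + 0.114×160
Gray = 10.166 + 72.788 + 18.240
Gray = 101.194 → round half up → 101
Gray = 101


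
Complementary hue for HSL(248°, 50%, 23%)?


Complement = opposite side of color wheel = hue + 180°
H' = (248 + 180) mod 360 = 68°
S and L unchanged.
= HSL(68°, 50%, 23%)


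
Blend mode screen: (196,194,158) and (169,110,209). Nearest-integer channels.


Screen: C = 255 - (255-A)×(255-B)/255, rounded to nearest integer
R: 255 - (255-196)×(255-169)/255 = 255 - 5074/255 ≈ 255 - 19.898 = 235.102 → 235
G: 255 - (255-194)×(255-110)/255 = 255 - 8845/255 ≈ 255 - 34.686 = 220.314 → 220
B: 255 - (255-158)×(255-209)/255 = 255 - 4462/255 ≈ 255 - 17.498 = 237.502 → 238
= RGB(235, 220, 238)


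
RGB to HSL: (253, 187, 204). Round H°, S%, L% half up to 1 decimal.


Normalize: R'=253/255≈0.9922, G'=187/255≈0.7333, B'=204/255≈0.8000
Max=253/255, Min=187/255, Δ=Max-Min=66/255
L = (Max+Min)/2 = (253+187)/510 = 440/510 = 0.86274… → L = 86.3%
L > 0.5 → S = Δ/(2-Max-Min) = 66/(510-253-187) = 66/70 = 0.94285… → S = 94.3%
(the 1/255 factors cancel in S and H, so raw channel differences can be used)
Max is R' → H = 60 × (((G-B)/Δ) mod 6) = 60 × (((187-204)/66) mod 6)
  (-17)/66 = -0.2575…; negative, so add 6 → 5.7424…
  H = 60 × 5.7424… = 344.545…° → H = 344.5°
= HSL(344.5°, 94.3%, 86.3%)


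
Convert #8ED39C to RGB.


8E → 142 (R)
D3 → 211 (G)
9C → 156 (B)
= RGB(142, 211, 156)


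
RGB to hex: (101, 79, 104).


R = 101 → 65 (hex)
G = 79 → 4F (hex)
B = 104 → 68 (hex)
Hex = #654F68


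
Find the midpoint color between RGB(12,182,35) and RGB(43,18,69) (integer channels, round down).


Midpoint: each channel = ⌊(C₁+C₂)/2⌋
R: ⌊(12+43)/2⌋ = 27
G: ⌊(182+18)/2⌋ = 100
B: ⌊(35+69)/2⌋ = 52
= RGB(27, 100, 52)


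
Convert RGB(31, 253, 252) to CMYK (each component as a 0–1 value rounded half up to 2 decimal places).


R'=31/255≈0.1216, G'=253/255≈0.9922, B'=252/255≈0.9882
K = 1 - max(R',G',B') = 1 - 253/255 = 2/255 = 0.00784… → 0.01
(1-R'-K)/(1-K) simplifies to (max-R)/max with max = 253:
C = (253-31)/253 = 222/253 = 0.87747… → 0.88
M = (253-253)/253 = 0/253 = 0 → 0.00
Y = (253-252)/253 = 1/253 = 0.00395… → 0.00
= CMYK(0.88, 0.00, 0.00, 0.01)


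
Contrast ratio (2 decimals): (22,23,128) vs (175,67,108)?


Linearize each sRGB channel c=v/255: c/12.92 if c ≤ 0.04045 else ((c+0.055)/1.055)^2.4
L = 0.2126×R_lin + 0.7152×G_lin + 0.0722×B_lin
Color 1 (22,23,128):
  R=22: 22/255≈0.0863 > 0.04045 → ((0.0863+0.055)/1.055)^2.4 ≈ 0.00802
  G=23: 23/255≈0.0902 > 0.04045 → ((0.0902+0.055)/1.055)^2.4 ≈ 0.00857
  B=128: 128/255≈0.5020 > 0.04045 → ((0.5020+0.055)/1.055)^2.4 ≈ 0.21586
  L1 = 0.2126×0.00802 + 0.7152×0.00857 + 0.0722×0.21586 ≈ 0.02342
Color 2 (175,67,108):
  R=175: 175/255≈0.6863 > 0.04045 → ((0.6863+0.055)/1.055)^2.4 ≈ 0.42869
  G=67: 67/255≈0.2627 > 0.04045 → ((0.2627+0.055)/1.055)^2.4 ≈ 0.05613
  B=108: 108/255≈0.4235 > 0.04045 → ((0.4235+0.055)/1.055)^2.4 ≈ 0.14996
  L2 = 0.2126×0.42869 + 0.7152×0.05613 + 0.0722×0.14996 ≈ 0.14211
Lighter = 0.14211, Darker = 0.02342
Ratio = (L_lighter + 0.05) / (L_darker + 0.05)
Ratio = (0.14211 + 0.05) / (0.02342 + 0.05) = 0.19211 / 0.07342 ≈ 2.6166
Ratio ≈ 2.62:1


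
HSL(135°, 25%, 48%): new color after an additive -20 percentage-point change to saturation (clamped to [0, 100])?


Original S = 25%
Adjustment = -20 percentage points
New S = 25 + (-20) = 5
Clamp to [0, 100] → 5
= HSL(135°, 5%, 48%)


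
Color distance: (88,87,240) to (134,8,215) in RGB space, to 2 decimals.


d = √[(R₁-R₂)² + (G₁-G₂)² + (B₁-B₂)²]
d = √[(88-134)² + (87-8)² + (240-215)²]
d = √[2116 + 6241 + 625]
d = √8982
d ≈ 94.77


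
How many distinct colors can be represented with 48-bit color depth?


Colors = 2^bits = 2^48
= 281,474,976,710,656 colors


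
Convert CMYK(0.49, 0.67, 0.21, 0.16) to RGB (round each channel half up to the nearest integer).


R = 255 × (1-C) × (1-K) = 255 × 0.51 × 0.84 = 109.242 → 109
G = 255 × (1-M) × (1-K) = 255 × 0.33 × 0.84 = 70.686 → 71
B = 255 × (1-Y) × (1-K) = 255 × 0.79 × 0.84 = 169.218 → 169
= RGB(109, 71, 169)


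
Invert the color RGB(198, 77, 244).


Invert: (255-R, 255-G, 255-B)
R: 255-198 = 57
G: 255-77 = 178
B: 255-244 = 11
= RGB(57, 178, 11)


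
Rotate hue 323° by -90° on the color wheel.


New hue = (H + rotation) mod 360
New hue = (323 -90) mod 360
= 233 mod 360
= 233°
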